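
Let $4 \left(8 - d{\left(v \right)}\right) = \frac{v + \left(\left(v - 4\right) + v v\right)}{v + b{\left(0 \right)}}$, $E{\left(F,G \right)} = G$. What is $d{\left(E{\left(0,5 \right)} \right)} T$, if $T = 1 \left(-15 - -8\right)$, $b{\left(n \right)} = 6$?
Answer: $- \frac{2247}{44} \approx -51.068$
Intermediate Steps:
$d{\left(v \right)} = 8 - \frac{-4 + v^{2} + 2 v}{4 \left(6 + v\right)}$ ($d{\left(v \right)} = 8 - \frac{\left(v + \left(\left(v - 4\right) + v v\right)\right) \frac{1}{v + 6}}{4} = 8 - \frac{\left(v + \left(\left(-4 + v\right) + v^{2}\right)\right) \frac{1}{6 + v}}{4} = 8 - \frac{\left(v + \left(-4 + v + v^{2}\right)\right) \frac{1}{6 + v}}{4} = 8 - \frac{\left(-4 + v^{2} + 2 v\right) \frac{1}{6 + v}}{4} = 8 - \frac{\frac{1}{6 + v} \left(-4 + v^{2} + 2 v\right)}{4} = 8 - \frac{-4 + v^{2} + 2 v}{4 \left(6 + v\right)}$)
$T = -7$ ($T = 1 \left(-15 + 8\right) = 1 \left(-7\right) = -7$)
$d{\left(E{\left(0,5 \right)} \right)} T = \frac{196 - 5^{2} + 30 \cdot 5}{4 \left(6 + 5\right)} \left(-7\right) = \frac{196 - 25 + 150}{4 \cdot 11} \left(-7\right) = \frac{1}{4} \cdot \frac{1}{11} \left(196 - 25 + 150\right) \left(-7\right) = \frac{1}{4} \cdot \frac{1}{11} \cdot 321 \left(-7\right) = \frac{321}{44} \left(-7\right) = - \frac{2247}{44}$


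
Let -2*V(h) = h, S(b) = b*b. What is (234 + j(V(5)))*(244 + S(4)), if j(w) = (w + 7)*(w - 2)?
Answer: 55575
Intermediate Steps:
S(b) = b²
V(h) = -h/2
j(w) = (-2 + w)*(7 + w) (j(w) = (7 + w)*(-2 + w) = (-2 + w)*(7 + w))
(234 + j(V(5)))*(244 + S(4)) = (234 + (-14 + (-½*5)² + 5*(-½*5)))*(244 + 4²) = (234 + (-14 + (-5/2)² + 5*(-5/2)))*(244 + 16) = (234 + (-14 + 25/4 - 25/2))*260 = (234 - 81/4)*260 = (855/4)*260 = 55575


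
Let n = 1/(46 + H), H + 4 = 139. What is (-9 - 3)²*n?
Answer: 144/181 ≈ 0.79558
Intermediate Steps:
H = 135 (H = -4 + 139 = 135)
n = 1/181 (n = 1/(46 + 135) = 1/181 ≈ 0.0055249)
(-9 - 3)²*n = (-9 - 3)²*(1/181) = (-12)²*(1/181) = 144*(1/181) = 144/181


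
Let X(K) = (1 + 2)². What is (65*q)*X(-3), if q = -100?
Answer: -58500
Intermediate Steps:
X(K) = 9 (X(K) = 3² = 9)
(65*q)*X(-3) = (65*(-100))*9 = -6500*9 = -58500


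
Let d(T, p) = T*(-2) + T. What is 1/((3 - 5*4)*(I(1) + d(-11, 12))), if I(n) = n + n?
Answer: -1/221 ≈ -0.0045249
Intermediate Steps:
d(T, p) = -T (d(T, p) = -2*T + T = -T)
I(n) = 2*n
1/((3 - 5*4)*(I(1) + d(-11, 12))) = 1/((3 - 5*4)*(2*1 - 1*(-11))) = 1/((3 - 20)*(2 + 11)) = 1/(-17*13) = 1/(-221) = -1/221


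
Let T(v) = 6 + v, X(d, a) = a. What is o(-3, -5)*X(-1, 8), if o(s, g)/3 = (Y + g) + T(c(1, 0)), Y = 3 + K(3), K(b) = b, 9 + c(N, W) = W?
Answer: -48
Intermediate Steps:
c(N, W) = -9 + W
Y = 6 (Y = 3 + 3 = 6)
o(s, g) = 9 + 3*g (o(s, g) = 3*((6 + g) + (6 + (-9 + 0))) = 3*((6 + g) + (6 - 9)) = 3*((6 + g) - 3) = 3*(3 + g) = 9 + 3*g)
o(-3, -5)*X(-1, 8) = (9 + 3*(-5))*8 = (9 - 15)*8 = -6*8 = -48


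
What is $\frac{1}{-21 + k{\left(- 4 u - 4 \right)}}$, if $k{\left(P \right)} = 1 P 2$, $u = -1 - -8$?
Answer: $- \frac{1}{85} \approx -0.011765$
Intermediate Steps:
$u = 7$ ($u = -1 + 8 = 7$)
$k{\left(P \right)} = 2 P$ ($k{\left(P \right)} = P 2 = 2 P$)
$\frac{1}{-21 + k{\left(- 4 u - 4 \right)}} = \frac{1}{-21 + 2 \left(\left(-4\right) 7 - 4\right)} = \frac{1}{-21 + 2 \left(-28 - 4\right)} = \frac{1}{-21 + 2 \left(-32\right)} = \frac{1}{-21 - 64} = \frac{1}{-85} = - \frac{1}{85}$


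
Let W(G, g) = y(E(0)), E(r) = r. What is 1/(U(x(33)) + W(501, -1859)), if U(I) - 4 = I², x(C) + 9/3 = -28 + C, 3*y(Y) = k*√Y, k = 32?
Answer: ⅛ ≈ 0.12500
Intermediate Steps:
y(Y) = 32*√Y/3 (y(Y) = (32*√Y)/3 = 32*√Y/3)
W(G, g) = 0 (W(G, g) = 32*√0/3 = (32/3)*0 = 0)
x(C) = -31 + C (x(C) = -3 + (-28 + C) = -31 + C)
U(I) = 4 + I²
1/(U(x(33)) + W(501, -1859)) = 1/((4 + (-31 + 33)²) + 0) = 1/((4 + 2²) + 0) = 1/((4 + 4) + 0) = 1/(8 + 0) = 1/8 = ⅛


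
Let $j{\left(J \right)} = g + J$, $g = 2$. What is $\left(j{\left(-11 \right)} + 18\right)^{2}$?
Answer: $81$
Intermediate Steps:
$j{\left(J \right)} = 2 + J$
$\left(j{\left(-11 \right)} + 18\right)^{2} = \left(\left(2 - 11\right) + 18\right)^{2} = \left(-9 + 18\right)^{2} = 9^{2} = 81$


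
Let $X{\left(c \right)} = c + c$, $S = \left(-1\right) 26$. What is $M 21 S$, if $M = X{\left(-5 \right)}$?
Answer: $5460$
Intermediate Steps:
$S = -26$
$X{\left(c \right)} = 2 c$
$M = -10$ ($M = 2 \left(-5\right) = -10$)
$M 21 S = \left(-10\right) 21 \left(-26\right) = \left(-210\right) \left(-26\right) = 5460$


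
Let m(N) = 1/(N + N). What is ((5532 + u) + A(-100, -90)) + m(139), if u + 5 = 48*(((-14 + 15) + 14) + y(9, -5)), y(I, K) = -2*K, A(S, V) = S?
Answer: 1842307/278 ≈ 6627.0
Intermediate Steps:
u = 1195 (u = -5 + 48*(((-14 + 15) + 14) - 2*(-5)) = -5 + 48*((1 + 14) + 10) = -5 + 48*(15 + 10) = -5 + 48*25 = -5 + 1200 = 1195)
m(N) = 1/(2*N)
((5532 + u) + A(-100, -90)) + m(139) = ((5532 + 1195) - 100) + (½)/139 = (6727 - 100) + (½)*(1/139) = 6627 + 1/278 = 1842307/278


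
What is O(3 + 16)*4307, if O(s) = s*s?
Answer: 1554827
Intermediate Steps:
O(s) = s**2
O(3 + 16)*4307 = (3 + 16)**2*4307 = 19**2*4307 = 361*4307 = 1554827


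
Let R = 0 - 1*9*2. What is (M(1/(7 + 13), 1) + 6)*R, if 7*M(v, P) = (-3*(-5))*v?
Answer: -1539/14 ≈ -109.93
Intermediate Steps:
M(v, P) = 15*v/7 (M(v, P) = ((-3*(-5))*v)/7 = (15*v)/7 = 15*v/7)
R = -18 (R = 0 - 9*2 = 0 - 18 = -18)
(M(1/(7 + 13), 1) + 6)*R = (15/(7*(7 + 13)) + 6)*(-18) = ((15/7)/20 + 6)*(-18) = ((15/7)*(1/20) + 6)*(-18) = (3/28 + 6)*(-18) = (171/28)*(-18) = -1539/14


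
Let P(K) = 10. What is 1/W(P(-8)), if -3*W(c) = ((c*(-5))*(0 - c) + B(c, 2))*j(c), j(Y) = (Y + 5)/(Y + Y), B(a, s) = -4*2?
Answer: -1/123 ≈ -0.0081301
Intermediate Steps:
B(a, s) = -8
j(Y) = (5 + Y)/(2*Y) (j(Y) = (5 + Y)/((2*Y)) = (5 + Y)*(1/(2*Y)) = (5 + Y)/(2*Y))
W(c) = -(-8 + 5*c²)*(5 + c)/(6*c) (W(c) = -((c*(-5))*(0 - c) - 8)*(5 + c)/(2*c)/3 = -((-5*c)*(-c) - 8)*(5 + c)/(2*c)/3 = -(5*c² - 8)*(5 + c)/(2*c)/3 = -(-8 + 5*c²)*(5 + c)/(2*c)/3 = -(-8 + 5*c²)*(5 + c)/(6*c))
1/W(P(-8)) = 1/(-⅙*(-8 + 5*10²)*(5 + 10)/10) = 1/(-⅙*⅒*(-8 + 5*100)*15) = 1/(-⅙*⅒*(-8 + 500)*15) = 1/(-⅙*⅒*492*15) = 1/(-123) = -1/123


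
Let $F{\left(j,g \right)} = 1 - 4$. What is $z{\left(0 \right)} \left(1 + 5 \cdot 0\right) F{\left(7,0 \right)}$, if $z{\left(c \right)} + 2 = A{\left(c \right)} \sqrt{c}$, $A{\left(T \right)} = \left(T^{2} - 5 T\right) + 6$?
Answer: $6$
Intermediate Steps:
$A{\left(T \right)} = 6 + T^{2} - 5 T$
$z{\left(c \right)} = -2 + \sqrt{c} \left(6 + c^{2} - 5 c\right)$ ($z{\left(c \right)} = -2 + \left(6 + c^{2} - 5 c\right) \sqrt{c} = -2 + \sqrt{c} \left(6 + c^{2} - 5 c\right)$)
$F{\left(j,g \right)} = -3$ ($F{\left(j,g \right)} = 1 - 4 = -3$)
$z{\left(0 \right)} \left(1 + 5 \cdot 0\right) F{\left(7,0 \right)} = \left(-2 + \sqrt{0} \left(6 + 0^{2} - 0\right)\right) \left(1 + 5 \cdot 0\right) \left(-3\right) = \left(-2 + 0 \left(6 + 0 + 0\right)\right) \left(1 + 0\right) \left(-3\right) = \left(-2 + 0 \cdot 6\right) 1 \left(-3\right) = \left(-2 + 0\right) 1 \left(-3\right) = \left(-2\right) 1 \left(-3\right) = \left(-2\right) \left(-3\right) = 6$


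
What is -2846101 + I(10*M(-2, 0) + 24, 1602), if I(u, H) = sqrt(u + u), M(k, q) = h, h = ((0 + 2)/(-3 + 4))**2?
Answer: -2846101 + 8*sqrt(2) ≈ -2.8461e+6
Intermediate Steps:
h = 4 (h = (2/1)**2 = (2*1)**2 = 2**2 = 4)
M(k, q) = 4
I(u, H) = sqrt(2)*sqrt(u) (I(u, H) = sqrt(2*u) = sqrt(2)*sqrt(u))
-2846101 + I(10*M(-2, 0) + 24, 1602) = -2846101 + sqrt(2)*sqrt(10*4 + 24) = -2846101 + sqrt(2)*sqrt(40 + 24) = -2846101 + sqrt(2)*sqrt(64) = -2846101 + sqrt(2)*8 = -2846101 + 8*sqrt(2)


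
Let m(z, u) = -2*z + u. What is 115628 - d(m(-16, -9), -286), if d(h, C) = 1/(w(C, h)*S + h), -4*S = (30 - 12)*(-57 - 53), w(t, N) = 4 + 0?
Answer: 231602883/2003 ≈ 1.1563e+5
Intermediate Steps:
w(t, N) = 4
m(z, u) = u - 2*z
S = 495 (S = -(30 - 12)*(-57 - 53)/4 = -9*(-110)/2 = -1/4*(-1980) = 495)
d(h, C) = 1/(1980 + h) (d(h, C) = 1/(4*495 + h) = 1/(1980 + h))
115628 - d(m(-16, -9), -286) = 115628 - 1/(1980 + (-9 - 2*(-16))) = 115628 - 1/(1980 + (-9 + 32)) = 115628 - 1/(1980 + 23) = 115628 - 1/2003 = 231602883/2003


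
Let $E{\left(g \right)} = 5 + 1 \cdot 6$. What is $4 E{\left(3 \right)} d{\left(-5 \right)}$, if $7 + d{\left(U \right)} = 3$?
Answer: $-176$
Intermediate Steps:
$d{\left(U \right)} = -4$ ($d{\left(U \right)} = -7 + 3 = -4$)
$E{\left(g \right)} = 11$ ($E{\left(g \right)} = 5 + 6 = 11$)
$4 E{\left(3 \right)} d{\left(-5 \right)} = 4 \cdot 11 \left(-4\right) = 44 \left(-4\right) = -176$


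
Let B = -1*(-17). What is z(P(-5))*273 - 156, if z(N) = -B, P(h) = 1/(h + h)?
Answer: -4797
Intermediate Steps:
P(h) = 1/(2*h)
B = 17
z(N) = -17 (z(N) = -1*17 = -17)
z(P(-5))*273 - 156 = -17*273 - 156 = -4641 - 156 = -4797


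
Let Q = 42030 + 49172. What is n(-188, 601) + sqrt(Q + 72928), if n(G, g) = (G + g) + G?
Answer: 225 + sqrt(164130) ≈ 630.13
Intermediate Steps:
Q = 91202
n(G, g) = g + 2*G
n(-188, 601) + sqrt(Q + 72928) = (601 + 2*(-188)) + sqrt(91202 + 72928) = (601 - 376) + sqrt(164130) = 225 + sqrt(164130)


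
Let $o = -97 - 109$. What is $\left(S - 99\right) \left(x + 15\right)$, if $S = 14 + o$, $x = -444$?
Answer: $124839$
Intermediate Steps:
$o = -206$
$S = -192$ ($S = 14 - 206 = -192$)
$\left(S - 99\right) \left(x + 15\right) = \left(-192 - 99\right) \left(-444 + 15\right) = \left(-291\right) \left(-429\right) = 124839$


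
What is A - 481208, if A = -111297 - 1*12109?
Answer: -604614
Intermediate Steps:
A = -123406 (A = -111297 - 12109 = -123406)
A - 481208 = -123406 - 481208 = -604614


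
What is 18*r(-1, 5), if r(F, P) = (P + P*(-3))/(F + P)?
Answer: -45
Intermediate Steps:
r(F, P) = -2*P/(F + P) (r(F, P) = (P - 3*P)/(F + P) = (-2*P)/(F + P) = -2*P/(F + P))
18*r(-1, 5) = 18*(-2*5/(-1 + 5)) = 18*(-2*5/4) = 18*(-2*5*1/4) = 18*(-5/2) = -45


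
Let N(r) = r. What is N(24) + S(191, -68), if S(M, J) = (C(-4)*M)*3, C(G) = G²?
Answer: 9192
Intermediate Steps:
S(M, J) = 48*M (S(M, J) = ((-4)²*M)*3 = (16*M)*3 = 48*M)
N(24) + S(191, -68) = 24 + 48*191 = 24 + 9168 = 9192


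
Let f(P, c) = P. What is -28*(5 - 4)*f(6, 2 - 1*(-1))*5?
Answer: -840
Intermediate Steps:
-28*(5 - 4)*f(6, 2 - 1*(-1))*5 = -28*(5 - 4)*6*5 = -28*1*6*5 = -168*5 = -28*30 = -840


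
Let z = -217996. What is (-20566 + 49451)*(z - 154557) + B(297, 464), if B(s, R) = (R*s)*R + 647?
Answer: -10697249846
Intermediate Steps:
B(s, R) = 647 + s*R**2 (B(s, R) = s*R**2 + 647 = 647 + s*R**2)
(-20566 + 49451)*(z - 154557) + B(297, 464) = (-20566 + 49451)*(-217996 - 154557) + (647 + 297*464**2) = 28885*(-372553) + (647 + 297*215296) = -10761193405 + (647 + 63942912) = -10761193405 + 63943559 = -10697249846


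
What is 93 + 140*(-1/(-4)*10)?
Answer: 443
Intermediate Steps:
93 + 140*(-1/(-4)*10) = 93 + 140*(-1*(-¼)*10) = 93 + 140*((¼)*10) = 93 + 140*(5/2) = 93 + 350 = 443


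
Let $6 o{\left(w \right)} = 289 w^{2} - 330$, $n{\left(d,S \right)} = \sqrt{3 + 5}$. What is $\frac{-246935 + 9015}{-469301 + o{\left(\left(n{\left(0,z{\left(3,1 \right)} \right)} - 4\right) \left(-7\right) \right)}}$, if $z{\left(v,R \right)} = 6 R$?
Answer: $\frac{13808311740}{23551756447} - \frac{1263444420 \sqrt{2}}{23551756447} \approx 0.51043$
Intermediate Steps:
$n{\left(d,S \right)} = 2 \sqrt{2}$ ($n{\left(d,S \right)} = \sqrt{8} = 2 \sqrt{2}$)
$o{\left(w \right)} = -55 + \frac{289 w^{2}}{6}$ ($o{\left(w \right)} = \frac{289 w^{2} - 330}{6} = \frac{-330 + 289 w^{2}}{6} = -55 + \frac{289 w^{2}}{6}$)
$\frac{-246935 + 9015}{-469301 + o{\left(\left(n{\left(0,z{\left(3,1 \right)} \right)} - 4\right) \left(-7\right) \right)}} = \frac{-246935 + 9015}{-469301 - \left(55 - \frac{289 \left(\left(2 \sqrt{2} - 4\right) \left(-7\right)\right)^{2}}{6}\right)} = - \frac{237920}{-469301 - \left(55 - \frac{289 \left(\left(-4 + 2 \sqrt{2}\right) \left(-7\right)\right)^{2}}{6}\right)} = - \frac{237920}{-469301 - \left(55 - \frac{289 \left(28 - 14 \sqrt{2}\right)^{2}}{6}\right)} = - \frac{237920}{-469356 + \frac{289 \left(28 - 14 \sqrt{2}\right)^{2}}{6}}$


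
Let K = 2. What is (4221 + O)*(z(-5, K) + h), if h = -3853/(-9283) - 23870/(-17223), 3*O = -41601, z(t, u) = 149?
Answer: -232567285042820/159881109 ≈ -1.4546e+6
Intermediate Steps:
O = -13867 (O = (1/3)*(-41601) = -13867)
h = 287945429/159881109 (h = -3853*(-1/9283) - 23870*(-1/17223) = 3853/9283 + 23870/17223 = 287945429/159881109 ≈ 1.8010)
(4221 + O)*(z(-5, K) + h) = (4221 - 13867)*(149 + 287945429/159881109) = -9646*24110230670/159881109 = -232567285042820/159881109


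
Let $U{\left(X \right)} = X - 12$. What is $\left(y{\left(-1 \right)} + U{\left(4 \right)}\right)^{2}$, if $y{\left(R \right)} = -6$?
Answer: $196$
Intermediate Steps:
$U{\left(X \right)} = -12 + X$
$\left(y{\left(-1 \right)} + U{\left(4 \right)}\right)^{2} = \left(-6 + \left(-12 + 4\right)\right)^{2} = \left(-6 - 8\right)^{2} = \left(-14\right)^{2} = 196$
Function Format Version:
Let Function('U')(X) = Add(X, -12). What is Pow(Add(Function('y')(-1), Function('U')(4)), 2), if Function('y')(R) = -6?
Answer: 196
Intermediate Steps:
Function('U')(X) = Add(-12, X)
Pow(Add(Function('y')(-1), Function('U')(4)), 2) = Pow(Add(-6, Add(-12, 4)), 2) = Pow(Add(-6, -8), 2) = Pow(-14, 2) = 196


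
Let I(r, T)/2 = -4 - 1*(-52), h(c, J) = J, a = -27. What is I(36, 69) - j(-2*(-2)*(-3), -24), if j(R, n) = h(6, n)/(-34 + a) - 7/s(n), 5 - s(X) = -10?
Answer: 87907/915 ≈ 96.073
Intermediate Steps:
s(X) = 15 (s(X) = 5 - 1*(-10) = 5 + 10 = 15)
j(R, n) = -7/15 - n/61 (j(R, n) = n/(-34 - 27) - 7/15 = n/(-61) - 7*1/15 = n*(-1/61) - 7/15 = -n/61 - 7/15 = -7/15 - n/61)
I(r, T) = 96 (I(r, T) = 2*(-4 - 1*(-52)) = 2*(-4 + 52) = 2*48 = 96)
I(36, 69) - j(-2*(-2)*(-3), -24) = 96 - (-7/15 - 1/61*(-24)) = 96 - (-7/15 + 24/61) = 96 - 1*(-67/915) = 96 + 67/915 = 87907/915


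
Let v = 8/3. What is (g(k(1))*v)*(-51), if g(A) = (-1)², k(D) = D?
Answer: -136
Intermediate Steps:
g(A) = 1
v = 8/3 (v = 8*(⅓) = 8/3 ≈ 2.6667)
(g(k(1))*v)*(-51) = (1*(8/3))*(-51) = (8/3)*(-51) = -136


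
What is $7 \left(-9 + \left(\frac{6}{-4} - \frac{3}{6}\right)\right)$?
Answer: $-77$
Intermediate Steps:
$7 \left(-9 + \left(\frac{6}{-4} - \frac{3}{6}\right)\right) = 7 \left(-9 + \left(6 \left(- \frac{1}{4}\right) - \frac{1}{2}\right)\right) = 7 \left(-9 - 2\right) = 7 \left(-11\right) = -77$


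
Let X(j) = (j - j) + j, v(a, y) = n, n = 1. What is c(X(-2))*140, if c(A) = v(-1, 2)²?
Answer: 140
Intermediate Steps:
v(a, y) = 1
X(j) = j (X(j) = 0 + j = j)
c(A) = 1 (c(A) = 1² = 1)
c(X(-2))*140 = 1*140 = 140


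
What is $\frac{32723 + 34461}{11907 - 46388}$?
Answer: $- \frac{67184}{34481} \approx -1.9484$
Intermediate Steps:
$\frac{32723 + 34461}{11907 - 46388} = \frac{67184}{-34481} = 67184 \left(- \frac{1}{34481}\right) = - \frac{67184}{34481}$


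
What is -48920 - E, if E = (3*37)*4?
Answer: -49364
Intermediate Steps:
E = 444 (E = 111*4 = 444)
-48920 - E = -48920 - 1*444 = -48920 - 444 = -49364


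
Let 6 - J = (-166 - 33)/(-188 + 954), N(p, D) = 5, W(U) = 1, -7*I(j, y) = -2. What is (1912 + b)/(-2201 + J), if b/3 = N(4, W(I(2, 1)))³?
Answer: -1751842/1681171 ≈ -1.0420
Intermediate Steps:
I(j, y) = 2/7 (I(j, y) = -⅐*(-2) = 2/7)
J = 4795/766 (J = 6 - (-166 - 33)/(-188 + 954) = 6 - (-199)/766 = 6 - 1*(-199/766) = 6 + 199/766 = 4795/766 ≈ 6.2598)
b = 375 (b = 3*5³ = 3*125 = 375)
(1912 + b)/(-2201 + J) = (1912 + 375)/(-2201 + 4795/766) = 2287/(-1681171/766) = 2287*(-766/1681171) = -1751842/1681171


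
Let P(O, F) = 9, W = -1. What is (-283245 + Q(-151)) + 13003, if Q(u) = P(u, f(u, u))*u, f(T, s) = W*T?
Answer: -271601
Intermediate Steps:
f(T, s) = -T
Q(u) = 9*u
(-283245 + Q(-151)) + 13003 = (-283245 + 9*(-151)) + 13003 = (-283245 - 1359) + 13003 = -284604 + 13003 = -271601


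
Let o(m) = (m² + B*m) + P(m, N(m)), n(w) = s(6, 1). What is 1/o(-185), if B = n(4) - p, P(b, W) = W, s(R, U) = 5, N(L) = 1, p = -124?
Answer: 1/10361 ≈ 9.6516e-5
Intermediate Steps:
n(w) = 5
B = 129 (B = 5 - 1*(-124) = 5 + 124 = 129)
o(m) = 1 + m² + 129*m (o(m) = (m² + 129*m) + 1 = 1 + m² + 129*m)
1/o(-185) = 1/(1 + (-185)² + 129*(-185)) = 1/(1 + 34225 - 23865) = 1/10361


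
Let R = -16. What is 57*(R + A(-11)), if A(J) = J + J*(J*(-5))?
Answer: -36024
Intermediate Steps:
A(J) = J - 5*J**2 (A(J) = J + J*(-5*J) = J - 5*J**2)
57*(R + A(-11)) = 57*(-16 - 11*(1 - 5*(-11))) = 57*(-16 - 11*(1 + 55)) = 57*(-16 - 11*56) = 57*(-16 - 616) = 57*(-632) = -36024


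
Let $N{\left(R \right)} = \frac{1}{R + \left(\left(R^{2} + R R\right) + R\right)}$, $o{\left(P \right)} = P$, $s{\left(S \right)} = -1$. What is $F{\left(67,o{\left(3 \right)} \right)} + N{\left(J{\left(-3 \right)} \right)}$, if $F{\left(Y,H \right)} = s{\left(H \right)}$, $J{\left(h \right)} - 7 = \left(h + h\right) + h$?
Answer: $- \frac{3}{4} \approx -0.75$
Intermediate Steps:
$J{\left(h \right)} = 7 + 3 h$ ($J{\left(h \right)} = 7 + \left(\left(h + h\right) + h\right) = 7 + \left(2 h + h\right) = 7 + 3 h$)
$F{\left(Y,H \right)} = -1$
$N{\left(R \right)} = \frac{1}{2 R + 2 R^{2}}$ ($N{\left(R \right)} = \frac{1}{R + \left(\left(R^{2} + R^{2}\right) + R\right)} = \frac{1}{R + \left(2 R^{2} + R\right)} = \frac{1}{R + \left(R + 2 R^{2}\right)} = \frac{1}{2 R + 2 R^{2}}$)
$F{\left(67,o{\left(3 \right)} \right)} + N{\left(J{\left(-3 \right)} \right)} = -1 + \frac{1}{2 \left(7 + 3 \left(-3\right)\right) \left(1 + \left(7 + 3 \left(-3\right)\right)\right)} = -1 + \frac{1}{2 \left(7 - 9\right) \left(1 + \left(7 - 9\right)\right)} = -1 + \frac{1}{2 \left(-2\right) \left(1 - 2\right)} = -1 + \frac{1}{2} \left(- \frac{1}{2}\right) \frac{1}{-1} = -1 + \frac{1}{2} \left(- \frac{1}{2}\right) \left(-1\right) = -1 + \frac{1}{4} = - \frac{3}{4}$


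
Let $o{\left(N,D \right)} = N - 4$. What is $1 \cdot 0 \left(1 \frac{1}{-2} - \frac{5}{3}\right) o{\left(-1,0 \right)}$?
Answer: $0$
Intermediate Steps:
$o{\left(N,D \right)} = -4 + N$
$1 \cdot 0 \left(1 \frac{1}{-2} - \frac{5}{3}\right) o{\left(-1,0 \right)} = 1 \cdot 0 \left(1 \frac{1}{-2} - \frac{5}{3}\right) \left(-4 - 1\right) = 0 \left(1 \left(- \frac{1}{2}\right) - \frac{5}{3}\right) \left(-5\right) = 0 \left(- \frac{1}{2} - \frac{5}{3}\right) \left(-5\right) = 0 \left(- \frac{13}{6}\right) \left(-5\right) = 0 \left(-5\right) = 0$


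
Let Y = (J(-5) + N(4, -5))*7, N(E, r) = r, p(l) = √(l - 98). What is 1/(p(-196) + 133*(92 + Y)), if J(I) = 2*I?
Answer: -247/427105 - I*√6/427105 ≈ -0.00057831 - 5.7351e-6*I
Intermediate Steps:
p(l) = √(-98 + l)
Y = -105 (Y = (2*(-5) - 5)*7 = (-10 - 5)*7 = -15*7 = -105)
1/(p(-196) + 133*(92 + Y)) = 1/(√(-98 - 196) + 133*(92 - 105)) = 1/(√(-294) + 133*(-13)) = 1/(7*I*√6 - 1729) = 1/(-1729 + 7*I*√6)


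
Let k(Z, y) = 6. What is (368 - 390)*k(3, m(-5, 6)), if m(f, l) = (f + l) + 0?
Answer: -132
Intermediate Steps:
m(f, l) = f + l
(368 - 390)*k(3, m(-5, 6)) = (368 - 390)*6 = -22*6 = -132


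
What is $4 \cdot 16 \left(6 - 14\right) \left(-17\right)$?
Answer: $8704$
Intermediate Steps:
$4 \cdot 16 \left(6 - 14\right) \left(-17\right) = 64 \left(\left(-8\right) \left(-17\right)\right) = 64 \cdot 136 = 8704$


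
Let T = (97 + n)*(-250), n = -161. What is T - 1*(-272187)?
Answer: 288187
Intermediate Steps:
T = 16000 (T = (97 - 161)*(-250) = -64*(-250) = 16000)
T - 1*(-272187) = 16000 - 1*(-272187) = 16000 + 272187 = 288187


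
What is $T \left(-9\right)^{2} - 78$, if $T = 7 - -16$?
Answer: $1785$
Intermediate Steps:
$T = 23$ ($T = 7 + 16 = 23$)
$T \left(-9\right)^{2} - 78 = 23 \left(-9\right)^{2} - 78 = 23 \cdot 81 - 78 = 1863 - 78 = 1785$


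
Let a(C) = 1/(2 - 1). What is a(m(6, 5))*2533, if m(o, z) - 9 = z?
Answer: 2533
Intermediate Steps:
m(o, z) = 9 + z
a(C) = 1 (a(C) = 1/1 = 1)
a(m(6, 5))*2533 = 1*2533 = 2533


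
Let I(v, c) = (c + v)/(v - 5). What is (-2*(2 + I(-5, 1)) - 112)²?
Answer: 341056/25 ≈ 13642.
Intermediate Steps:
I(v, c) = (c + v)/(-5 + v)
(-2*(2 + I(-5, 1)) - 112)² = (-2*(2 + (1 - 5)/(-5 - 5)) - 112)² = (-2*(2 - 4/(-10)) - 112)² = (-2*(2 - ⅒*(-4)) - 112)² = (-2*(2 + ⅖) - 112)² = (-2*12/5 - 112)² = (-24/5 - 112)² = (-584/5)² = 341056/25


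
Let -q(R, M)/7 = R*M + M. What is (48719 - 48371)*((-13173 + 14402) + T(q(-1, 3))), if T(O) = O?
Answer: 427692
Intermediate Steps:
q(R, M) = -7*M - 7*M*R (q(R, M) = -7*(R*M + M) = -7*(M*R + M) = -7*(M + M*R) = -7*M - 7*M*R)
(48719 - 48371)*((-13173 + 14402) + T(q(-1, 3))) = (48719 - 48371)*((-13173 + 14402) - 7*3*(1 - 1)) = 348*(1229 - 7*3*0) = 348*(1229 + 0) = 348*1229 = 427692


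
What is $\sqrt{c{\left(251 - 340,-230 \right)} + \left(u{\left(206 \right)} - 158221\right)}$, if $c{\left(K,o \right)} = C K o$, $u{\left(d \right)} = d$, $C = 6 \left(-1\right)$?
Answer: $i \sqrt{280835} \approx 529.94 i$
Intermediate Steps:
$C = -6$
$c{\left(K,o \right)} = - 6 K o$
$\sqrt{c{\left(251 - 340,-230 \right)} + \left(u{\left(206 \right)} - 158221\right)} = \sqrt{\left(-6\right) \left(251 - 340\right) \left(-230\right) + \left(206 - 158221\right)} = \sqrt{\left(-6\right) \left(-89\right) \left(-230\right) + \left(206 - 158221\right)} = \sqrt{-122820 - 158015} = \sqrt{-280835} = i \sqrt{280835}$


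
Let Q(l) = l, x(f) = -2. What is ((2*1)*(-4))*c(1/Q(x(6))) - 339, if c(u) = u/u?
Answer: -347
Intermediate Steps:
c(u) = 1
((2*1)*(-4))*c(1/Q(x(6))) - 339 = ((2*1)*(-4))*1 - 339 = (2*(-4))*1 - 339 = -8*1 - 339 = -8 - 339 = -347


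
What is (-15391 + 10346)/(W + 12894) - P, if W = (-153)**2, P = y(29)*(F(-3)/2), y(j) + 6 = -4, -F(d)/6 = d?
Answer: 3262225/36303 ≈ 89.861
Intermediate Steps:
F(d) = -6*d
y(j) = -10 (y(j) = -6 - 4 = -10)
P = -90 (P = -10*(-6*(-3))/2 = -180/2 = -10*9 = -90)
W = 23409
(-15391 + 10346)/(W + 12894) - P = (-15391 + 10346)/(23409 + 12894) - 1*(-90) = -5045/36303 + 90 = 3262225/36303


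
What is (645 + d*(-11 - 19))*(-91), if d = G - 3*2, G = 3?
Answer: -66885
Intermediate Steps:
d = -3 (d = 3 - 3*2 = 3 - 6 = -3)
(645 + d*(-11 - 19))*(-91) = (645 - 3*(-11 - 19))*(-91) = (645 - 3*(-30))*(-91) = (645 + 90)*(-91) = 735*(-91) = -66885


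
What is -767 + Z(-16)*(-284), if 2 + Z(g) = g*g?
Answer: -72903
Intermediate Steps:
Z(g) = -2 + g² (Z(g) = -2 + g*g = -2 + g²)
-767 + Z(-16)*(-284) = -767 + (-2 + (-16)²)*(-284) = -767 + (-2 + 256)*(-284) = -767 + 254*(-284) = -767 - 72136 = -72903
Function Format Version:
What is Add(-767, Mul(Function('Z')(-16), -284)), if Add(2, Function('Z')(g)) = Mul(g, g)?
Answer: -72903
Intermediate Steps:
Function('Z')(g) = Add(-2, Pow(g, 2)) (Function('Z')(g) = Add(-2, Mul(g, g)) = Add(-2, Pow(g, 2)))
Add(-767, Mul(Function('Z')(-16), -284)) = Add(-767, Mul(Add(-2, Pow(-16, 2)), -284)) = Add(-767, Mul(Add(-2, 256), -284)) = Add(-767, Mul(254, -284)) = Add(-767, -72136) = -72903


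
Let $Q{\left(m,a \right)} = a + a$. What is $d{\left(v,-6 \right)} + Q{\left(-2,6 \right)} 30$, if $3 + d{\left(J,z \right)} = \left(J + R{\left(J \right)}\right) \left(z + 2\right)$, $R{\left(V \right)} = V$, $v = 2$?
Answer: $341$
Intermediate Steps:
$d{\left(J,z \right)} = -3 + 2 J \left(2 + z\right)$ ($d{\left(J,z \right)} = -3 + \left(J + J\right) \left(z + 2\right) = -3 + 2 J \left(2 + z\right)$)
$Q{\left(m,a \right)} = 2 a$
$d{\left(v,-6 \right)} + Q{\left(-2,6 \right)} 30 = \left(-3 + 4 \cdot 2 + 2 \cdot 2 \left(-6\right)\right) + 2 \cdot 6 \cdot 30 = \left(-3 + 8 - 24\right) + 12 \cdot 30 = -19 + 360 = 341$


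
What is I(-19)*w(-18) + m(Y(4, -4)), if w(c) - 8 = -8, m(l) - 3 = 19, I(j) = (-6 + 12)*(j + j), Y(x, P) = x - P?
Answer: 22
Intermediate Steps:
I(j) = 12*j (I(j) = 6*(2*j) = 12*j)
m(l) = 22 (m(l) = 3 + 19 = 22)
w(c) = 0 (w(c) = 8 - 8 = 0)
I(-19)*w(-18) + m(Y(4, -4)) = (12*(-19))*0 + 22 = -228*0 + 22 = 0 + 22 = 22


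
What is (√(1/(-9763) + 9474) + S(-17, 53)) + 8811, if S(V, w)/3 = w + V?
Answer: 8919 + √903025375343/9763 ≈ 9016.3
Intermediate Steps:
S(V, w) = 3*V + 3*w (S(V, w) = 3*(w + V) = 3*(V + w) = 3*V + 3*w)
(√(1/(-9763) + 9474) + S(-17, 53)) + 8811 = (√(1/(-9763) + 9474) + (3*(-17) + 3*53)) + 8811 = (√(-1/9763 + 9474) + (-51 + 159)) + 8811 = (√(92494661/9763) + 108) + 8811 = (√903025375343/9763 + 108) + 8811 = (108 + √903025375343/9763) + 8811 = 8919 + √903025375343/9763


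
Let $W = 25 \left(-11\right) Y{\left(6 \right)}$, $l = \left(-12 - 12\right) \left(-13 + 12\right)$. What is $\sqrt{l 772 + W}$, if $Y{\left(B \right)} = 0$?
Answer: $4 \sqrt{1158} \approx 136.12$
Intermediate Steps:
$l = 24$ ($l = \left(-24\right) \left(-1\right) = 24$)
$W = 0$ ($W = 25 \left(-11\right) 0 = \left(-275\right) 0 = 0$)
$\sqrt{l 772 + W} = \sqrt{24 \cdot 772 + 0} = \sqrt{18528 + 0} = \sqrt{18528} = 4 \sqrt{1158}$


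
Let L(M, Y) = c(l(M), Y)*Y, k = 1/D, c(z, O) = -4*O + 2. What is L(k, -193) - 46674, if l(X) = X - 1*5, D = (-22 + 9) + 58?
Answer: -196056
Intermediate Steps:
D = 45 (D = -13 + 58 = 45)
l(X) = -5 + X (l(X) = X - 5 = -5 + X)
c(z, O) = 2 - 4*O
k = 1/45 ≈ 0.022222
L(M, Y) = Y*(2 - 4*Y) (L(M, Y) = (2 - 4*Y)*Y = Y*(2 - 4*Y))
L(k, -193) - 46674 = 2*(-193)*(1 - 2*(-193)) - 46674 = 2*(-193)*(1 + 386) - 46674 = 2*(-193)*387 - 46674 = -149382 - 46674 = -196056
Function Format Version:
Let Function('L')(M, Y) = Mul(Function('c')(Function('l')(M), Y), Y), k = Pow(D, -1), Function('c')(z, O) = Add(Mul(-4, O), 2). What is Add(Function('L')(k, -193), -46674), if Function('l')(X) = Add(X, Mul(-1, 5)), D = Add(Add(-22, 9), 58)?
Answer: -196056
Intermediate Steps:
D = 45 (D = Add(-13, 58) = 45)
Function('l')(X) = Add(-5, X) (Function('l')(X) = Add(X, -5) = Add(-5, X))
Function('c')(z, O) = Add(2, Mul(-4, O))
k = Rational(1, 45) (k = Pow(45, -1) = Rational(1, 45) ≈ 0.022222)
Function('L')(M, Y) = Mul(Y, Add(2, Mul(-4, Y))) (Function('L')(M, Y) = Mul(Add(2, Mul(-4, Y)), Y) = Mul(Y, Add(2, Mul(-4, Y))))
Add(Function('L')(k, -193), -46674) = Add(Mul(2, -193, Add(1, Mul(-2, -193))), -46674) = Add(Mul(2, -193, Add(1, 386)), -46674) = Add(Mul(2, -193, 387), -46674) = Add(-149382, -46674) = -196056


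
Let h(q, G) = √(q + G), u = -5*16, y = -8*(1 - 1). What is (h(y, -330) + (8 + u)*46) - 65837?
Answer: -69149 + I*√330 ≈ -69149.0 + 18.166*I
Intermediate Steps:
y = 0 (y = -8*0 = 0)
u = -80
h(q, G) = √(G + q)
(h(y, -330) + (8 + u)*46) - 65837 = (√(-330 + 0) + (8 - 80)*46) - 65837 = (√(-330) - 72*46) - 65837 = (I*√330 - 3312) - 65837 = (-3312 + I*√330) - 65837 = -69149 + I*√330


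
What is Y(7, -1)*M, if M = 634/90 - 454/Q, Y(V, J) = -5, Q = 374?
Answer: -49064/1683 ≈ -29.153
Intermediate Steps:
M = 49064/8415 (M = 634/90 - 454/374 = 634*(1/90) - 454*1/374 = 317/45 - 227/187 = 49064/8415 ≈ 5.8305)
Y(7, -1)*M = -5*49064/8415 = -49064/1683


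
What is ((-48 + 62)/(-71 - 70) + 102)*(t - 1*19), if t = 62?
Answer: 617824/141 ≈ 4381.7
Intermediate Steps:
((-48 + 62)/(-71 - 70) + 102)*(t - 1*19) = ((-48 + 62)/(-71 - 70) + 102)*(62 - 1*19) = (14/(-141) + 102)*(62 - 19) = (14*(-1/141) + 102)*43 = (-14/141 + 102)*43 = (14368/141)*43 = 617824/141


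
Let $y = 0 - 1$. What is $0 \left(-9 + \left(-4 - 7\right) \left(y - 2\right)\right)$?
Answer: $0$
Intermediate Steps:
$y = -1$ ($y = 0 - 1 = -1$)
$0 \left(-9 + \left(-4 - 7\right) \left(y - 2\right)\right) = 0 \left(-9 + \left(-4 - 7\right) \left(-1 - 2\right)\right) = 0 \left(-9 - -33\right) = 0 \left(-9 + 33\right) = 0 \cdot 24 = 0$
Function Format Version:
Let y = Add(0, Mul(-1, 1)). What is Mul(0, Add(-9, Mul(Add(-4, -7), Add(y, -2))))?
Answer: 0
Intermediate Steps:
y = -1 (y = Add(0, -1) = -1)
Mul(0, Add(-9, Mul(Add(-4, -7), Add(y, -2)))) = Mul(0, Add(-9, Mul(Add(-4, -7), Add(-1, -2)))) = Mul(0, Add(-9, Mul(-11, -3))) = Mul(0, Add(-9, 33)) = Mul(0, 24) = 0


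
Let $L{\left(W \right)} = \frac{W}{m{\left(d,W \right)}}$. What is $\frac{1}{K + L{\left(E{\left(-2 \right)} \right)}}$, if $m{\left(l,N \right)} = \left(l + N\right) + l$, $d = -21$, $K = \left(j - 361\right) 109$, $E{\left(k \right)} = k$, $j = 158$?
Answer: $- \frac{22}{486793} \approx -4.5194 \cdot 10^{-5}$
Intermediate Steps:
$K = -22127$ ($K = \left(158 - 361\right) 109 = \left(-203\right) 109 = -22127$)
$m{\left(l,N \right)} = N + 2 l$ ($m{\left(l,N \right)} = \left(N + l\right) + l = N + 2 l$)
$L{\left(W \right)} = \frac{W}{-42 + W}$ ($L{\left(W \right)} = \frac{W}{W + 2 \left(-21\right)} = \frac{W}{W - 42} = \frac{W}{-42 + W}$)
$\frac{1}{K + L{\left(E{\left(-2 \right)} \right)}} = \frac{1}{-22127 - \frac{2}{-42 - 2}} = \frac{1}{-22127 - \frac{2}{-44}} = \frac{1}{-22127 - - \frac{1}{22}} = \frac{1}{-22127 + \frac{1}{22}} = \frac{1}{- \frac{486793}{22}} = - \frac{22}{486793}$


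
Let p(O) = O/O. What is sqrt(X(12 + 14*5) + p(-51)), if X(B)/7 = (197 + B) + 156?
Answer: sqrt(3046) ≈ 55.191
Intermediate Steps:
X(B) = 2471 + 7*B (X(B) = 7*((197 + B) + 156) = 7*(353 + B) = 2471 + 7*B)
p(O) = 1
sqrt(X(12 + 14*5) + p(-51)) = sqrt((2471 + 7*(12 + 14*5)) + 1) = sqrt((2471 + 7*(12 + 70)) + 1) = sqrt((2471 + 7*82) + 1) = sqrt((2471 + 574) + 1) = sqrt(3045 + 1) = sqrt(3046)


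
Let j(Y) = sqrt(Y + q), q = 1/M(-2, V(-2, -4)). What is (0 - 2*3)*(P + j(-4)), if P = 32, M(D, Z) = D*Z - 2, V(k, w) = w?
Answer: -192 - I*sqrt(138) ≈ -192.0 - 11.747*I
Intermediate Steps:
M(D, Z) = -2 + D*Z
q = 1/6 (q = 1/(-2 - 2*(-4)) = 1/(-2 + 8) = 1/6 ≈ 0.16667)
j(Y) = sqrt(1/6 + Y) (j(Y) = sqrt(Y + 1/6) = sqrt(1/6 + Y))
(0 - 2*3)*(P + j(-4)) = (0 - 2*3)*(32 + sqrt(6 + 36*(-4))/6) = (0 - 6)*(32 + sqrt(6 - 144)/6) = -6*(32 + sqrt(-138)/6) = -6*(32 + (I*sqrt(138))/6) = -6*(32 + I*sqrt(138)/6) = -192 - I*sqrt(138)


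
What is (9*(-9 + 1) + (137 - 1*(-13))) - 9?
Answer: 69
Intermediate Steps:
(9*(-9 + 1) + (137 - 1*(-13))) - 9 = (9*(-8) + (137 + 13)) - 9 = (-72 + 150) - 9 = 78 - 9 = 69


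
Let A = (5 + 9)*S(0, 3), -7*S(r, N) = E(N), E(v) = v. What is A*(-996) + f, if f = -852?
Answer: 5124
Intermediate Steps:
S(r, N) = -N/7
A = -6 (A = (5 + 9)*(-⅐*3) = 14*(-3/7) = -6)
A*(-996) + f = -6*(-996) - 852 = 5976 - 852 = 5124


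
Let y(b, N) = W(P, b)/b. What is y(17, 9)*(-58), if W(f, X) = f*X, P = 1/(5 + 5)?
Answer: -29/5 ≈ -5.8000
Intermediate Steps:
P = ⅒ (P = 1/10 = ⅒ ≈ 0.10000)
W(f, X) = X*f
y(b, N) = ⅒ (y(b, N) = (b*(⅒))/b = (b/10)/b = ⅒)
y(17, 9)*(-58) = (⅒)*(-58) = -29/5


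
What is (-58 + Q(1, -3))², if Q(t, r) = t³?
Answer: 3249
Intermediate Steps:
(-58 + Q(1, -3))² = (-58 + 1³)² = (-58 + 1)² = (-57)² = 3249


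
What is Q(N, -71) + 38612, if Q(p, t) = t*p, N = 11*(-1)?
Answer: 39393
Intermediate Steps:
N = -11
Q(p, t) = p*t
Q(N, -71) + 38612 = -11*(-71) + 38612 = 781 + 38612 = 39393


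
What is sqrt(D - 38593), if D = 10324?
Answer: 9*I*sqrt(349) ≈ 168.13*I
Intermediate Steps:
sqrt(D - 38593) = sqrt(10324 - 38593) = sqrt(-28269) = 9*I*sqrt(349)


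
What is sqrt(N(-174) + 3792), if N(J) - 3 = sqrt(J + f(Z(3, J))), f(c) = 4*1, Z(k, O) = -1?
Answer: sqrt(3795 + I*sqrt(170)) ≈ 61.604 + 0.1058*I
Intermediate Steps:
f(c) = 4
N(J) = 3 + sqrt(4 + J) (N(J) = 3 + sqrt(J + 4) = 3 + sqrt(4 + J))
sqrt(N(-174) + 3792) = sqrt((3 + sqrt(4 - 174)) + 3792) = sqrt((3 + sqrt(-170)) + 3792) = sqrt((3 + I*sqrt(170)) + 3792) = sqrt(3795 + I*sqrt(170))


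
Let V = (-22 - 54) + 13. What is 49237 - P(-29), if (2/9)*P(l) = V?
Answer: 99041/2 ≈ 49521.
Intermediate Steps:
V = -63 (V = -76 + 13 = -63)
P(l) = -567/2 (P(l) = (9/2)*(-63) = -567/2)
49237 - P(-29) = 49237 - 1*(-567/2) = 49237 + 567/2 = 99041/2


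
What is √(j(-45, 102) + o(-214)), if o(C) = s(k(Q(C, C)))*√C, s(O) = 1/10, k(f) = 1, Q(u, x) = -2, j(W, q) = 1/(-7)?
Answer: √(-700 + 490*I*√214)/70 ≈ 0.81455 + 0.89797*I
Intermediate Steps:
j(W, q) = -⅐
s(O) = ⅒
o(C) = √C/10
√(j(-45, 102) + o(-214)) = √(-⅐ + √(-214)/10) = √(-⅐ + (I*√214)/10) = √(-⅐ + I*√214/10)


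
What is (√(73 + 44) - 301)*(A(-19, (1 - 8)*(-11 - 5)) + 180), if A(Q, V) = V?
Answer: -87892 + 876*√13 ≈ -84734.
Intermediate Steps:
(√(73 + 44) - 301)*(A(-19, (1 - 8)*(-11 - 5)) + 180) = (√(73 + 44) - 301)*((1 - 8)*(-11 - 5) + 180) = (√117 - 301)*(-7*(-16) + 180) = (3*√13 - 301)*(112 + 180) = (-301 + 3*√13)*292 = -87892 + 876*√13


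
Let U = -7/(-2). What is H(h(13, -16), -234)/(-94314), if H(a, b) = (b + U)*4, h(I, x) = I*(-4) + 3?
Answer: 461/47157 ≈ 0.0097758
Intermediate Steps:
U = 7/2 (U = -7*(-1/2) = 7/2 ≈ 3.5000)
h(I, x) = 3 - 4*I (h(I, x) = -4*I + 3 = 3 - 4*I)
H(a, b) = 14 + 4*b (H(a, b) = (b + 7/2)*4 = (7/2 + b)*4 = 14 + 4*b)
H(h(13, -16), -234)/(-94314) = (14 + 4*(-234))/(-94314) = (14 - 936)*(-1/94314) = -922*(-1/94314) = 461/47157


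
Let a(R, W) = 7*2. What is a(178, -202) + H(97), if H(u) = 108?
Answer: 122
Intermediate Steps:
a(R, W) = 14
a(178, -202) + H(97) = 14 + 108 = 122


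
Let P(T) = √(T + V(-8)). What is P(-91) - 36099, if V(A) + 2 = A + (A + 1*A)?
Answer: -36099 + 3*I*√13 ≈ -36099.0 + 10.817*I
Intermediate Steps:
V(A) = -2 + 3*A (V(A) = -2 + (A + (A + 1*A)) = -2 + (A + (A + A)) = -2 + (A + 2*A) = -2 + 3*A)
P(T) = √(-26 + T) (P(T) = √(T + (-2 + 3*(-8))) = √(T + (-2 - 24)) = √(T - 26) = √(-26 + T))
P(-91) - 36099 = √(-26 - 91) - 36099 = √(-117) - 36099 = 3*I*√13 - 36099 = -36099 + 3*I*√13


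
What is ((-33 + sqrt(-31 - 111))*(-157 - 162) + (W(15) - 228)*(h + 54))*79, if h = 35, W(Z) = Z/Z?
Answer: -764404 - 25201*I*sqrt(142) ≈ -7.644e+5 - 3.003e+5*I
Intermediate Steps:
W(Z) = 1
((-33 + sqrt(-31 - 111))*(-157 - 162) + (W(15) - 228)*(h + 54))*79 = ((-33 + sqrt(-31 - 111))*(-157 - 162) + (1 - 228)*(35 + 54))*79 = ((-33 + sqrt(-142))*(-319) - 227*89)*79 = ((-33 + I*sqrt(142))*(-319) - 20203)*79 = ((10527 - 319*I*sqrt(142)) - 20203)*79 = (-9676 - 319*I*sqrt(142))*79 = -764404 - 25201*I*sqrt(142)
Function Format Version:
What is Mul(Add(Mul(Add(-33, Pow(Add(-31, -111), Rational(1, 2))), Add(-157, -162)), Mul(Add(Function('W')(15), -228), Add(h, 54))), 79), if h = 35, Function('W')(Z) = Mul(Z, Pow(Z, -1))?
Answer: Add(-764404, Mul(-25201, I, Pow(142, Rational(1, 2)))) ≈ Add(-7.6440e+5, Mul(-3.0030e+5, I))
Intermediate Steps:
Function('W')(Z) = 1
Mul(Add(Mul(Add(-33, Pow(Add(-31, -111), Rational(1, 2))), Add(-157, -162)), Mul(Add(Function('W')(15), -228), Add(h, 54))), 79) = Mul(Add(Mul(Add(-33, Pow(Add(-31, -111), Rational(1, 2))), Add(-157, -162)), Mul(Add(1, -228), Add(35, 54))), 79) = Mul(Add(Mul(Add(-33, Pow(-142, Rational(1, 2))), -319), Mul(-227, 89)), 79) = Mul(Add(Mul(Add(-33, Mul(I, Pow(142, Rational(1, 2)))), -319), -20203), 79) = Mul(Add(Add(10527, Mul(-319, I, Pow(142, Rational(1, 2)))), -20203), 79) = Mul(Add(-9676, Mul(-319, I, Pow(142, Rational(1, 2)))), 79) = Add(-764404, Mul(-25201, I, Pow(142, Rational(1, 2))))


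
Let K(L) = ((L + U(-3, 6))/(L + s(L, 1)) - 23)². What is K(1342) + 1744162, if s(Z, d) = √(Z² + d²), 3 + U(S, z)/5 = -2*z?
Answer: 5782216961616 - 4308653958*√1800965 ≈ 1.7447e+6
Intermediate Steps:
U(S, z) = -15 - 10*z (U(S, z) = -15 + 5*(-2*z) = -15 - 10*z)
K(L) = (-23 + (-75 + L)/(L + √(1 + L²)))² (K(L) = ((L + (-15 - 10*6))/(L + √(L² + 1²)) - 23)² = ((L + (-15 - 60))/(L + √(L² + 1)) - 23)² = ((L - 75)/(L + √(1 + L²)) - 23)² = ((-75 + L)/(L + √(1 + L²)) - 23)² = (-23 + (-75 + L)/(L + √(1 + L²)))²)
K(1342) + 1744162 = (75 + 22*1342 + 23*√(1 + 1342²))²/(1342 + √(1 + 1342²))² + 1744162 = (75 + 29524 + 23*√(1 + 1800964))²/(1342 + √(1 + 1800964))² + 1744162 = (75 + 29524 + 23*√1800965)²/(1342 + √1800965)² + 1744162 = (29599 + 23*√1800965)²/(1342 + √1800965)² + 1744162 = 1744162 + (29599 + 23*√1800965)²/(1342 + √1800965)²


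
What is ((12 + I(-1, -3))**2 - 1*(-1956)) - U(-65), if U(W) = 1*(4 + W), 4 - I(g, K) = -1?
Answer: 2306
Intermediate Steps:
I(g, K) = 5 (I(g, K) = 4 - 1*(-1) = 4 + 1 = 5)
U(W) = 4 + W
((12 + I(-1, -3))**2 - 1*(-1956)) - U(-65) = ((12 + 5)**2 - 1*(-1956)) - (4 - 65) = (17**2 + 1956) - 1*(-61) = (289 + 1956) + 61 = 2245 + 61 = 2306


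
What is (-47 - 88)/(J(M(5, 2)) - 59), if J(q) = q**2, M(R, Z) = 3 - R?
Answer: 27/11 ≈ 2.4545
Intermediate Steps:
(-47 - 88)/(J(M(5, 2)) - 59) = (-47 - 88)/((3 - 1*5)**2 - 59) = -135/((3 - 5)**2 - 59) = -135/((-2)**2 - 59) = -135/(4 - 59) = -135/(-55) = -1/55*(-135) = 27/11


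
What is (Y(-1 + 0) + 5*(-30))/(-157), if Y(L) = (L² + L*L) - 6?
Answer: 154/157 ≈ 0.98089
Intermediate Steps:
Y(L) = -6 + 2*L² (Y(L) = (L² + L²) - 6 = 2*L² - 6 = -6 + 2*L²)
(Y(-1 + 0) + 5*(-30))/(-157) = ((-6 + 2*(-1 + 0)²) + 5*(-30))/(-157) = ((-6 + 2*(-1)²) - 150)*(-1/157) = ((-6 + 2*1) - 150)*(-1/157) = ((-6 + 2) - 150)*(-1/157) = (-4 - 150)*(-1/157) = -154*(-1/157) = 154/157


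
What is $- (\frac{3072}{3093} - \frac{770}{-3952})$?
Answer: $- \frac{2420359}{2037256} \approx -1.188$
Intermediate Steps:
$- (\frac{3072}{3093} - \frac{770}{-3952}) = - (3072 \cdot \frac{1}{3093} - - \frac{385}{1976}) = - (\frac{1024}{1031} + \frac{385}{1976}) = \left(-1\right) \frac{2420359}{2037256} = - \frac{2420359}{2037256}$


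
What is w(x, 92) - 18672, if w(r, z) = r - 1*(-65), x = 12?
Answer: -18595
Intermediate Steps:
w(r, z) = 65 + r (w(r, z) = r + 65 = 65 + r)
w(x, 92) - 18672 = (65 + 12) - 18672 = 77 - 18672 = -18595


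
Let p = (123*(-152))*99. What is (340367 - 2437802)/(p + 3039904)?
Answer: -419487/237800 ≈ -1.7640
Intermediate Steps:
p = -1850904 (p = -18696*99 = -1850904)
(340367 - 2437802)/(p + 3039904) = (340367 - 2437802)/(-1850904 + 3039904) = -2097435/1189000 = -2097435*1/1189000 = -419487/237800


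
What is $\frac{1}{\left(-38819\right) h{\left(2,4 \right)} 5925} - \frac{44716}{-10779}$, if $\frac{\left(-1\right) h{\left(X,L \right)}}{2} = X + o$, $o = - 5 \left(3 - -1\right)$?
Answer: $\frac{123417541720807}{29750373071100} \approx 4.1484$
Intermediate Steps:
$o = -20$ ($o = - 5 \left(3 + 1\right) = \left(-5\right) 4 = -20$)
$h{\left(X,L \right)} = 40 - 2 X$ ($h{\left(X,L \right)} = - 2 \left(X - 20\right) = - 2 \left(-20 + X\right) = 40 - 2 X$)
$\frac{1}{\left(-38819\right) h{\left(2,4 \right)} 5925} - \frac{44716}{-10779} = \frac{1}{\left(-38819\right) \left(40 - 4\right) 5925} - \frac{44716}{-10779} = - \frac{1}{38819 \left(40 - 4\right) 5925} - - \frac{44716}{10779} = - \frac{1}{38819 \cdot 36 \cdot 5925} + \frac{44716}{10779} = - \frac{1}{38819 \cdot 213300} + \frac{44716}{10779} = \left(- \frac{1}{38819}\right) \frac{1}{213300} + \frac{44716}{10779} = - \frac{1}{8280092700} + \frac{44716}{10779} = \frac{123417541720807}{29750373071100}$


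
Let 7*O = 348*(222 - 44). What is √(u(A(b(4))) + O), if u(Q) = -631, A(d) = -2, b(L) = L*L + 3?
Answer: √402689/7 ≈ 90.654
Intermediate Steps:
b(L) = 3 + L² (b(L) = L² + 3 = 3 + L²)
O = 61944/7 (O = (348*(222 - 44))/7 = (348*178)/7 = (⅐)*61944 = 61944/7 ≈ 8849.1)
√(u(A(b(4))) + O) = √(-631 + 61944/7) = √(57527/7) = √402689/7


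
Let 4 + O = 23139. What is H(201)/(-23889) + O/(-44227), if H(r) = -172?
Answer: -545064971/1056538803 ≈ -0.51590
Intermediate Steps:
O = 23135 (O = -4 + 23139 = 23135)
H(201)/(-23889) + O/(-44227) = -172/(-23889) + 23135/(-44227) = -172*(-1/23889) + 23135*(-1/44227) = 172/23889 - 23135/44227 = -545064971/1056538803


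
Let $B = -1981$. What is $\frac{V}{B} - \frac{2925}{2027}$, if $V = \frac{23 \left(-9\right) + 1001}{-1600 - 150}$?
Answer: $- \frac{5069317156}{3513551125} \approx -1.4428$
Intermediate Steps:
$V = - \frac{397}{875}$ ($V = \frac{-207 + 1001}{-1750} = 794 \left(- \frac{1}{1750}\right) = - \frac{397}{875} \approx -0.45371$)
$\frac{V}{B} - \frac{2925}{2027} = - \frac{397}{875 \left(-1981\right)} - \frac{2925}{2027} = \left(- \frac{397}{875}\right) \left(- \frac{1}{1981}\right) - \frac{2925}{2027} = \frac{397}{1733375} - \frac{2925}{2027} = - \frac{5069317156}{3513551125}$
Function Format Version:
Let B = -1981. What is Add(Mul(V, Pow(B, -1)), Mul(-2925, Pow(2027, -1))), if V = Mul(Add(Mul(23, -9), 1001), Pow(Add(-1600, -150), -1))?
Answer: Rational(-5069317156, 3513551125) ≈ -1.4428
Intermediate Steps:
V = Rational(-397, 875) (V = Mul(Add(-207, 1001), Pow(-1750, -1)) = Mul(794, Rational(-1, 1750)) = Rational(-397, 875) ≈ -0.45371)
Add(Mul(V, Pow(B, -1)), Mul(-2925, Pow(2027, -1))) = Add(Mul(Rational(-397, 875), Pow(-1981, -1)), Mul(-2925, Pow(2027, -1))) = Add(Mul(Rational(-397, 875), Rational(-1, 1981)), Mul(-2925, Rational(1, 2027))) = Add(Rational(397, 1733375), Rational(-2925, 2027)) = Rational(-5069317156, 3513551125)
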